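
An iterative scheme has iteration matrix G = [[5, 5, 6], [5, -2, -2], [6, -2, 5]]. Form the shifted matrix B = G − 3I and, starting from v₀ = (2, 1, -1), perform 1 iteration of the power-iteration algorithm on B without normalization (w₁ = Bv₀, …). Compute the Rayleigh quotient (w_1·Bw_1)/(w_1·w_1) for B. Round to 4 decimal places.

μ ≈ 1.4344

B = G − 3I has rows (2, 5, 6); (5, -5, -2); (6, -2, 2)
w1 = Bv₀ = (2·2 + 5·1 + 6·(-1); 5·2 + (-5)·1 + (-2)·(-1); 6·2 + (-2)·1 + 2·(-1)) = (3, 7, 8)
Bw1 = (89, -36, 20)
w1·Bw1 = 175; w1·w1 = 122; μ ≈ 175/122 = 1.4344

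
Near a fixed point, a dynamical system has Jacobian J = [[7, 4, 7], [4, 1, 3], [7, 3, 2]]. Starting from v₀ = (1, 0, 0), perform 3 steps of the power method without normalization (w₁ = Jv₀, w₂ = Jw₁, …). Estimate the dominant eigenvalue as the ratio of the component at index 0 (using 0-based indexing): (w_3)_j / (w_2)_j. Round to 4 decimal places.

λ ≈ 13.4649

w1 = Jv₀ = (7, 4, 7)
w2 = Jw1 = (114, 53, 75)
w3 = Jw2 = (1535, 734, 1107)
Ratio at component: 1535 / 114 = 13.4649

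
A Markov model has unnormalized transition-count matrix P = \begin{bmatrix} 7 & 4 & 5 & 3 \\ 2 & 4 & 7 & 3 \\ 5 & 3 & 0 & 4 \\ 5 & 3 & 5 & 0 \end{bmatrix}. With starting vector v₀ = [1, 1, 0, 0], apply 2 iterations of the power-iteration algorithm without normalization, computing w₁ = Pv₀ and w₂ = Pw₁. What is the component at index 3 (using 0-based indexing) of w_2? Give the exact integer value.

w1 = Pv₀ = (7·1 + 4·1 + 5·0 + 3·0; 2·1 + 4·1 + 7·0 + 3·0; 5·1 + 3·1 + 0·0 + 4·0; 5·1 + 3·1 + 5·0 + 0·0) = (11, 6, 8, 8)
w2 = Pw1 = (7·11 + 4·6 + 5·8 + 3·8; 2·11 + 4·6 + 7·8 + 3·8; 5·11 + 3·6 + 0·8 + 4·8; 5·11 + 3·6 + 5·8 + 0·8) = (165, 126, 105, 113)
The requested component of w2 is 113.

113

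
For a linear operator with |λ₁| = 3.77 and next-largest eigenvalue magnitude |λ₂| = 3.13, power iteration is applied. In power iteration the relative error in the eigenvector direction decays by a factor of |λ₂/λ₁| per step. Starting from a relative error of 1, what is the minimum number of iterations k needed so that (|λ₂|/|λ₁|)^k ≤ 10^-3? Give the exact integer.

38

|λ₂/λ₁| = 3.13/3.77 = 0.83024
Need k ≥ ln(10^-3) / ln(0.83024) = -6.9078 / -0.1860 ≈ 37.130
Smallest integer k satisfying the bound: 38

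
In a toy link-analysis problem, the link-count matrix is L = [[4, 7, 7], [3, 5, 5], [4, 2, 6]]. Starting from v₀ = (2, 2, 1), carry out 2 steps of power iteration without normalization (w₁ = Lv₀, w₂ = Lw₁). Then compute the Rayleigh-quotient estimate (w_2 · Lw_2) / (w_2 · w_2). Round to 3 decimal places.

w1 = Lv₀ = (4·2 + 7·2 + 7·1; 3·2 + 5·2 + 5·1; 4·2 + 2·2 + 6·1) = (29, 21, 18)
w2 = Lw1 = (4·29 + 7·21 + 7·18; 3·29 + 5·21 + 5·18; 4·29 + 2·21 + 6·18) = (389, 282, 266)
Lw2 = (5392, 3907, 3716)
w2·Lw2 = 389·5392 + 282·3907 + 266·3716 = 4187718; w2·w2 = 389·389 + 282·282 + 266·266 = 301601
λ ≈ 4187718/301601 = 13.885

13.885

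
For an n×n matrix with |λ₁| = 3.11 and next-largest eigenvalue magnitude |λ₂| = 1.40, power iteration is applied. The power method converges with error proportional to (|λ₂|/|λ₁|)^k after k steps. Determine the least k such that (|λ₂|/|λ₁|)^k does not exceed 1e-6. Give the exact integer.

18

|λ₂/λ₁| = 1.40/3.11 = 0.45016
Need k ≥ ln(1e-6) / ln(0.45016) = -13.8155 / -0.7982 ≈ 17.309
Smallest integer k satisfying the bound: 18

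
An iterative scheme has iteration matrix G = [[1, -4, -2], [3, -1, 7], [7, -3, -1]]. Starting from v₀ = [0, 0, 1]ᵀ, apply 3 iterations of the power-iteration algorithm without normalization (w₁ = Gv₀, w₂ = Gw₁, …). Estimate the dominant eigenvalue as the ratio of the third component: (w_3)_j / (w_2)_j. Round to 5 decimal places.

w1 = Gv₀ = (1·0 + (-4)·0 + (-2)·1; 3·0 + (-1)·0 + 7·1; 7·0 + (-3)·0 + (-1)·1) = (-2, 7, -1)
w2 = Gw1 = (1·(-2) + (-4)·7 + (-2)·(-1); 3·(-2) + (-1)·7 + 7·(-1); 7·(-2) + (-3)·7 + (-1)·(-1)) = (-28, -20, -34)
w3 = Gw2 = (120, -302, -102)
Ratio at component: -102 / -34 = 3.00000

λ ≈ 3.00000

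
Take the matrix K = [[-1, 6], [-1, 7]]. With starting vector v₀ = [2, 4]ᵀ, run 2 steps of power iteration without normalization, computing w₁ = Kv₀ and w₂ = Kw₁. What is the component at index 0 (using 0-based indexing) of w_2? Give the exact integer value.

134

w1 = Kv₀ = (22, 26)
w2 = Kw1 = (134, 160)
The requested component of w2 is 134.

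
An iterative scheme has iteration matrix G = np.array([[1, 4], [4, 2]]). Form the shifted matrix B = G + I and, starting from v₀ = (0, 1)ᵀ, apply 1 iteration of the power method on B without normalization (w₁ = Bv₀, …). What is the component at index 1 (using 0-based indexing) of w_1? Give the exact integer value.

3

B = G + I has rows (2, 4); (4, 3)
w1 = Bv₀ = (2·0 + 4·1; 4·0 + 3·1) = (4, 3)
Requested component of w1: 3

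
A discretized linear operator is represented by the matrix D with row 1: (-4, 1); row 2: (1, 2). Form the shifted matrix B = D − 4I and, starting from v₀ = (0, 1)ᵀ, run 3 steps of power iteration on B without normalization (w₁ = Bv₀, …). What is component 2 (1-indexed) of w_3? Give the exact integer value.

-20

B = D − 4I has rows (-8, 1); (1, -2)
w1 = Bv₀ = ((-8)·0 + 1·1; 1·0 + (-2)·1) = (1, -2)
w2 = Bw1 = ((-8)·1 + 1·(-2); 1·1 + (-2)·(-2)) = (-10, 5)
w3 = Bw2 = (85, -20)
Requested component of w3: -20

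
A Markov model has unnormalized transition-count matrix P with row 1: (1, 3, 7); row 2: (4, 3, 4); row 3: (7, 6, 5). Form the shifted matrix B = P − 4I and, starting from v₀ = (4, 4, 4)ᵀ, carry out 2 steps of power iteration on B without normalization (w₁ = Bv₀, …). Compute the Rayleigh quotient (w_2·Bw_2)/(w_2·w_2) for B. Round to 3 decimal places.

B = P − 4I has rows (-3, 3, 7); (4, -1, 4); (7, 6, 1)
w1 = Bv₀ = (28, 28, 56)
w2 = Bw1 = (392, 308, 420)
Bw2 = (2688, 2940, 5012)
w2·Bw2 = 4064256; w2·w2 = 424928; μ ≈ 4064256/424928 = 9.565

μ ≈ 9.565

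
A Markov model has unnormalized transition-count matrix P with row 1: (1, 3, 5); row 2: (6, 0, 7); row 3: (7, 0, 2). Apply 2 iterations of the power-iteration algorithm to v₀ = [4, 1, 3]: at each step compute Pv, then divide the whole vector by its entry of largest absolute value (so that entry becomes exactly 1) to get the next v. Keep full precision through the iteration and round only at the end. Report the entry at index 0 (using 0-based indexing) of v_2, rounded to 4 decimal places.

Pv0 = (22.00000, 45.00000, 34.00000); divide by 45.00000 → v1 = (0.48889, 1.00000, 0.75556)
Pv1 = (7.26667, 8.22222, 4.93333); divide by 8.22222 → v2 = (0.88378, 1.00000, 0.60000)
Requested entry of v2: 327/370 = 0.8838

0.8838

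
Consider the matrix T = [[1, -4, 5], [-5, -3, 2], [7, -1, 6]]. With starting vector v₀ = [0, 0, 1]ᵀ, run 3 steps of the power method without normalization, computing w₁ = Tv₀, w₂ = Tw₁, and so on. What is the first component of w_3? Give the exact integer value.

w1 = Tv₀ = (1·0 + (-4)·0 + 5·1; (-5)·0 + (-3)·0 + 2·1; 7·0 + (-1)·0 + 6·1) = (5, 2, 6)
w2 = Tw1 = (1·5 + (-4)·2 + 5·6; (-5)·5 + (-3)·2 + 2·6; 7·5 + (-1)·2 + 6·6) = (27, -19, 69)
w3 = Tw2 = (448, 60, 622)
The requested component of w3 is 448.

448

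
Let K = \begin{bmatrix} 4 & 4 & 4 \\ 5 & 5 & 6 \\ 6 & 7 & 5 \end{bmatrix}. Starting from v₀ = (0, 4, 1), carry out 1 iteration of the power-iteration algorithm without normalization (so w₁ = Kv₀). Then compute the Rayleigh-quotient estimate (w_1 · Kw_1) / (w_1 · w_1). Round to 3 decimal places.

λ ≈ 15.177

w1 = Kv₀ = (4·0 + 4·4 + 4·1; 5·0 + 5·4 + 6·1; 6·0 + 7·4 + 5·1) = (20, 26, 33)
Kw1 = (316, 428, 467)
w1·Kw1 = 20·316 + 26·428 + 33·467 = 32859; w1·w1 = 20·20 + 26·26 + 33·33 = 2165
λ ≈ 32859/2165 = 15.177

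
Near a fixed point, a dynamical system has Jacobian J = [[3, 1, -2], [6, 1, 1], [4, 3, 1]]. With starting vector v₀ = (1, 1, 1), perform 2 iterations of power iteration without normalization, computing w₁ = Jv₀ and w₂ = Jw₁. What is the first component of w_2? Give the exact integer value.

w1 = Jv₀ = (3·1 + 1·1 + (-2)·1; 6·1 + 1·1 + 1·1; 4·1 + 3·1 + 1·1) = (2, 8, 8)
w2 = Jw1 = (3·2 + 1·8 + (-2)·8; 6·2 + 1·8 + 1·8; 4·2 + 3·8 + 1·8) = (-2, 28, 40)
The requested component of w2 is -2.

-2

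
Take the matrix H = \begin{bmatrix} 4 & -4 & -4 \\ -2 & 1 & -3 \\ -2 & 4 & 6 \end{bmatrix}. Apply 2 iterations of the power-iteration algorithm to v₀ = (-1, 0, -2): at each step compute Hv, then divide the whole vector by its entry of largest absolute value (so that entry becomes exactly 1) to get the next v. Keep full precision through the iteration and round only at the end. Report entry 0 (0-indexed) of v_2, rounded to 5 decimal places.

Hv0 = (4.000000, 8.000000, -10.000000); divide by -10.000000 → v1 = (-0.400000, -0.800000, 1.000000)
Hv1 = (-2.400000, -3.000000, 3.600000); divide by 3.600000 → v2 = (-0.666667, -0.833333, 1.000000)
Requested entry of v2: 24/-36 = -0.66667

-0.66667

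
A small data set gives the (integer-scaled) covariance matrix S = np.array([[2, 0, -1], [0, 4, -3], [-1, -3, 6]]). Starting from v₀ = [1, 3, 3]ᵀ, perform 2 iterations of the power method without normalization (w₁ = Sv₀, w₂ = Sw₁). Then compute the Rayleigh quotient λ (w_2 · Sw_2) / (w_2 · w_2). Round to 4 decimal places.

w1 = Sv₀ = (-1, 3, 8)
w2 = Sw1 = (-10, -12, 40)
Sw2 = (-60, -168, 286)
w2·Sw2 = (-10)·(-60) + (-12)·(-168) + 40·286 = 14056; w2·w2 = (-10)·(-10) + (-12)·(-12) + 40·40 = 1844
λ ≈ 14056/1844 = 7.6226

λ ≈ 7.6226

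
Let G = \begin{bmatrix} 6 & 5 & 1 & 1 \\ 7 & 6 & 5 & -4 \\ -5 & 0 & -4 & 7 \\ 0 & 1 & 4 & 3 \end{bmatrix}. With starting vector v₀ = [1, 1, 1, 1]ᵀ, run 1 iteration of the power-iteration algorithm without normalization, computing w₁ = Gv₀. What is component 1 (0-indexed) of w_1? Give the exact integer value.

14

w1 = Gv₀ = (6·1 + 5·1 + 1·1 + 1·1; 7·1 + 6·1 + 5·1 + (-4)·1; (-5)·1 + 0·1 + (-4)·1 + 7·1; 0·1 + 1·1 + 4·1 + 3·1) = (13, 14, -2, 8)
The requested component of w1 is 14.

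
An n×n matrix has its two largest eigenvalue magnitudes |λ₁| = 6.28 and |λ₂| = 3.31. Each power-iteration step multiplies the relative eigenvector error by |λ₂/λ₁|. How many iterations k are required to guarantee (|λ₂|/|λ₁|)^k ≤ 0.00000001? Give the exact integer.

|λ₂/λ₁| = 3.31/6.28 = 0.52707
Need k ≥ ln(0.00000001) / ln(0.52707) = -18.4207 / -0.6404 ≈ 28.763
Smallest integer k satisfying the bound: 29

29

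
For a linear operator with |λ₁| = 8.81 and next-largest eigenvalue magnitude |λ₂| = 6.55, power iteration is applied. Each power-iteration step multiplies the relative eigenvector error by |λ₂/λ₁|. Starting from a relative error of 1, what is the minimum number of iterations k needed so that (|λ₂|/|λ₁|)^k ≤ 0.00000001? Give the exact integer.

63

|λ₂/λ₁| = 6.55/8.81 = 0.74347
Need k ≥ ln(0.00000001) / ln(0.74347) = -18.4207 / -0.2964 ≈ 62.143
Smallest integer k satisfying the bound: 63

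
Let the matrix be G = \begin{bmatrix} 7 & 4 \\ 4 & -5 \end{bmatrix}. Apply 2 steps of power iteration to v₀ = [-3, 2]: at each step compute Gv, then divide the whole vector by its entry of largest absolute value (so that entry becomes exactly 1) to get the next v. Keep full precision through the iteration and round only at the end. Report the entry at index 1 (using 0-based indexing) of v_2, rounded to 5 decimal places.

-0.32402

Gv0 = (-13.000000, -22.000000); divide by -22.000000 → v1 = (0.590909, 1.000000)
Gv1 = (8.136364, -2.636364); divide by 8.136364 → v2 = (1.000000, -0.324022)
Requested entry of v2: 58/-179 = -0.32402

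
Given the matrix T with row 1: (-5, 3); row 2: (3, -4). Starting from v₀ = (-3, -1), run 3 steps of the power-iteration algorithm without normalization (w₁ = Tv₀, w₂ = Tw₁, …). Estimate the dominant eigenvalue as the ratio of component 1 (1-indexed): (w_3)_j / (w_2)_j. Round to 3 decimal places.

-7.240

w1 = Tv₀ = (12, -5)
w2 = Tw1 = (-75, 56)
w3 = Tw2 = (543, -449)
Ratio at component: 543 / -75 = -7.240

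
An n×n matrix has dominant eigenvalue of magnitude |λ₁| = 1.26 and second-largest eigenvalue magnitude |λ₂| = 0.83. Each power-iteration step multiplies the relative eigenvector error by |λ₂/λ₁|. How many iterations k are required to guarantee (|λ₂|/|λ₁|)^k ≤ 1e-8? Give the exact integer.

45

|λ₂/λ₁| = 0.83/1.26 = 0.65873
Need k ≥ ln(1e-8) / ln(0.65873) = -18.4207 / -0.4174 ≈ 44.128
Smallest integer k satisfying the bound: 45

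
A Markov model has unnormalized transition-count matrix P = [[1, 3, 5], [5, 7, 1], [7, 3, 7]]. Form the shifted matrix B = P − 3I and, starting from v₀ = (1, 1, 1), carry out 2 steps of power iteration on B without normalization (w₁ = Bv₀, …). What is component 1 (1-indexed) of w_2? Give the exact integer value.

B = P − 3I has rows (-2, 3, 5); (5, 4, 1); (7, 3, 4)
w1 = Bv₀ = (6, 10, 14)
w2 = Bw1 = (88, 84, 128)
Requested component of w2: 88

88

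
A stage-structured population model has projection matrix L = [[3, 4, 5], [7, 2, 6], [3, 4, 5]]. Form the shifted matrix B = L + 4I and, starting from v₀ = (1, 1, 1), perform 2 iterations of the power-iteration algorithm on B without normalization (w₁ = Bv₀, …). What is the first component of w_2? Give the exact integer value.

268

B = L + 4I has rows (7, 4, 5); (7, 6, 6); (3, 4, 9)
w1 = Bv₀ = (7·1 + 4·1 + 5·1; 7·1 + 6·1 + 6·1; 3·1 + 4·1 + 9·1) = (16, 19, 16)
w2 = Bw1 = (7·16 + 4·19 + 5·16; 7·16 + 6·19 + 6·16; 3·16 + 4·19 + 9·16) = (268, 322, 268)
Requested component of w2: 268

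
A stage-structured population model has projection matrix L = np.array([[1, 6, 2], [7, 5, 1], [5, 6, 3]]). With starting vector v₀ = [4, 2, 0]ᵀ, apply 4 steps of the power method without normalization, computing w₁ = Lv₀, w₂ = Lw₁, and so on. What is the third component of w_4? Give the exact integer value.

w1 = Lv₀ = (16, 38, 32)
w2 = Lw1 = (308, 334, 404)
w3 = Lw2 = (3120, 4230, 4756)
w4 = Lw3 = (38012, 47746, 55248)
The requested component of w4 is 55248.

55248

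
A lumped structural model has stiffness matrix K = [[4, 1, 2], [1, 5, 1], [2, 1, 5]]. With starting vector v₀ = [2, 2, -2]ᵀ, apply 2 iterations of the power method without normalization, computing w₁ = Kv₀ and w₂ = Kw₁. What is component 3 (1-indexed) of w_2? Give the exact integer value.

w1 = Kv₀ = (6, 10, -4)
w2 = Kw1 = (26, 52, 2)
The requested component of w2 is 2.

2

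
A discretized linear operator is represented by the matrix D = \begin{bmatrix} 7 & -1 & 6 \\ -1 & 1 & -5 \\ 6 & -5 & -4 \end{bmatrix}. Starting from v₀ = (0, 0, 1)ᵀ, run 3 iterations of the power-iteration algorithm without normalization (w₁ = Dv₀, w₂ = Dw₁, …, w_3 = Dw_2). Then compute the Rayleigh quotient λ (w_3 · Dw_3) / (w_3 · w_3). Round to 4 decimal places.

λ ≈ 1.1354

w1 = Dv₀ = (7·0 + (-1)·0 + 6·1; (-1)·0 + 1·0 + (-5)·1; 6·0 + (-5)·0 + (-4)·1) = (6, -5, -4)
w2 = Dw1 = (7·6 + (-1)·(-5) + 6·(-4); (-1)·6 + 1·(-5) + (-5)·(-4); 6·6 + (-5)·(-5) + (-4)·(-4)) = (23, 9, 77)
w3 = Dw2 = (614, -399, -215)
Dw3 = (3407, 62, 6539)
w3·Dw3 = 614·3407 + (-399)·62 + (-215)·6539 = 661275; w3·w3 = 614·614 + (-399)·(-399) + (-215)·(-215) = 582422
λ ≈ 661275/582422 = 1.1354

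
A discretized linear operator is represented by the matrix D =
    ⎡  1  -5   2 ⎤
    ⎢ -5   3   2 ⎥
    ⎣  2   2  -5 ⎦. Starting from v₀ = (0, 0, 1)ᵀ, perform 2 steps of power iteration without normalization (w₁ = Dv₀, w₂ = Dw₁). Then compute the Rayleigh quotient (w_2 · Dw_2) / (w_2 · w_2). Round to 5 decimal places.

λ ≈ -7.00870

w1 = Dv₀ = (2, 2, -5)
w2 = Dw1 = (-18, -14, 33)
Dw2 = (118, 114, -229)
w2·Dw2 = (-18)·118 + (-14)·114 + 33·(-229) = -11277; w2·w2 = (-18)·(-18) + (-14)·(-14) + 33·33 = 1609
λ ≈ -11277/1609 = -7.00870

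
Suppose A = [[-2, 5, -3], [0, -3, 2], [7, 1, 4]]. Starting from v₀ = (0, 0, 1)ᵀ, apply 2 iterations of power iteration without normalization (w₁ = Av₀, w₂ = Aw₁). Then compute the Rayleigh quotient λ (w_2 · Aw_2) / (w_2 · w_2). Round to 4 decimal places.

w1 = Av₀ = ((-2)·0 + 5·0 + (-3)·1; 0·0 + (-3)·0 + 2·1; 7·0 + 1·0 + 4·1) = (-3, 2, 4)
w2 = Aw1 = ((-2)·(-3) + 5·2 + (-3)·4; 0·(-3) + (-3)·2 + 2·4; 7·(-3) + 1·2 + 4·4) = (4, 2, -3)
Aw2 = (11, -12, 18)
w2·Aw2 = 4·11 + 2·(-12) + (-3)·18 = -34; w2·w2 = 4·4 + 2·2 + (-3)·(-3) = 29
λ ≈ -34/29 = -1.1724

-1.1724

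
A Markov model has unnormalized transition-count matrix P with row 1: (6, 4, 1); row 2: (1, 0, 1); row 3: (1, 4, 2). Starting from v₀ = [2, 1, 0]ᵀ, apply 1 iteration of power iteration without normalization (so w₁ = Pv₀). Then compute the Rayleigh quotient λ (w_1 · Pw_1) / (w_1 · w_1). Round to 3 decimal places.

w1 = Pv₀ = (6·2 + 4·1 + 1·0; 1·2 + 0·1 + 1·0; 1·2 + 4·1 + 2·0) = (16, 2, 6)
Pw1 = (110, 22, 36)
w1·Pw1 = 16·110 + 2·22 + 6·36 = 2020; w1·w1 = 16·16 + 2·2 + 6·6 = 296
λ ≈ 2020/296 = 6.824

λ ≈ 6.824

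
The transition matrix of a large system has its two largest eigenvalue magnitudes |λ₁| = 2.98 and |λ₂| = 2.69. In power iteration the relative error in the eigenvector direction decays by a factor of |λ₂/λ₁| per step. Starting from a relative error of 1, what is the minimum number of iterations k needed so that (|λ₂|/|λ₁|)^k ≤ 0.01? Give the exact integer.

45

|λ₂/λ₁| = 2.69/2.98 = 0.90268
Need k ≥ ln(0.01) / ln(0.90268) = -4.6052 / -0.1024 ≈ 44.980
Smallest integer k satisfying the bound: 45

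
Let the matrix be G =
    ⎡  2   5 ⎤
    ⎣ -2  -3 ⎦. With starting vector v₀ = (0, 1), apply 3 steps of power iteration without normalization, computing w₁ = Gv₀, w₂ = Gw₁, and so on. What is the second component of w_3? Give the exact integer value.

w1 = Gv₀ = (5, -3)
w2 = Gw1 = (-5, -1)
w3 = Gw2 = (-15, 13)
The requested component of w3 is 13.

13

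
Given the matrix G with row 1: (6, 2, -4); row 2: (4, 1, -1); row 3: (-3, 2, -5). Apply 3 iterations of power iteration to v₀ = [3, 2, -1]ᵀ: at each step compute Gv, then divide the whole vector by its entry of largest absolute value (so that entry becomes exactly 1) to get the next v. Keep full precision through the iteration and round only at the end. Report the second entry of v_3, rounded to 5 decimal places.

0.58926

Gv0 = (26.000000, 15.000000, 0.000000); divide by 26.000000 → v1 = (1.000000, 0.576923, 0.000000)
Gv1 = (7.153846, 4.576923, -1.846154); divide by 7.153846 → v2 = (1.000000, 0.639785, -0.258065)
Gv2 = (8.311828, 4.897849, -0.430108); divide by 8.311828 → v3 = (1.000000, 0.589263, -0.051746)
Requested entry of v3: 911/1546 = 0.58926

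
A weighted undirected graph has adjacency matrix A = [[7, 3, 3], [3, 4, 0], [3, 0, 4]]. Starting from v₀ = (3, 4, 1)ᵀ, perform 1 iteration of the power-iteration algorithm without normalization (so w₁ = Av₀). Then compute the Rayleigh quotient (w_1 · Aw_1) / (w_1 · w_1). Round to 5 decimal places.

w1 = Av₀ = (36, 25, 13)
Aw1 = (366, 208, 160)
w1·Aw1 = 36·366 + 25·208 + 13·160 = 20456; w1·w1 = 36·36 + 25·25 + 13·13 = 2090
λ ≈ 20456/2090 = 9.78756

9.78756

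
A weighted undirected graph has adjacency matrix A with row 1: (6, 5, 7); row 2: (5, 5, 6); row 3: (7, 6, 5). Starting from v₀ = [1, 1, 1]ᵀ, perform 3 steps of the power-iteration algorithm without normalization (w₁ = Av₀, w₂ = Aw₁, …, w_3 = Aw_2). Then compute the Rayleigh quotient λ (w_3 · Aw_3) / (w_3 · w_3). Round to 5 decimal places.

w1 = Av₀ = (6·1 + 5·1 + 7·1; 5·1 + 5·1 + 6·1; 7·1 + 6·1 + 5·1) = (18, 16, 18)
w2 = Aw1 = (6·18 + 5·16 + 7·18; 5·18 + 5·16 + 6·18; 7·18 + 6·16 + 5·18) = (314, 278, 312)
w3 = Aw2 = (5458, 4832, 5426)
Aw3 = (94890, 84006, 94328)
w3·Aw3 = 5458·94890 + 4832·84006 + 5426·94328 = 1435650340; w3·w3 = 5458·5458 + 4832·4832 + 5426·5426 = 82579464
λ ≈ 1435650340/82579464 = 17.38508

17.38508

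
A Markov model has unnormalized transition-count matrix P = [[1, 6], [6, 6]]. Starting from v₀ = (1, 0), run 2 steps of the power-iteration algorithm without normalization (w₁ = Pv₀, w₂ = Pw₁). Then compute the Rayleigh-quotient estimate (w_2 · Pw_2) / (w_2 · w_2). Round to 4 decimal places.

w1 = Pv₀ = (1·1 + 6·0; 6·1 + 6·0) = (1, 6)
w2 = Pw1 = (1·1 + 6·6; 6·1 + 6·6) = (37, 42)
Pw2 = (289, 474)
w2·Pw2 = 37·289 + 42·474 = 30601; w2·w2 = 37·37 + 42·42 = 3133
λ ≈ 30601/3133 = 9.7673

λ ≈ 9.7673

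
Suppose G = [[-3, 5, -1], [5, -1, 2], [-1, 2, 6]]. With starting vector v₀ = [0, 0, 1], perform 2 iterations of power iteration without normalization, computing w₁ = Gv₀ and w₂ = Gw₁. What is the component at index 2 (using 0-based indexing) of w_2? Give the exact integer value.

w1 = Gv₀ = (-1, 2, 6)
w2 = Gw1 = (7, 5, 41)
The requested component of w2 is 41.

41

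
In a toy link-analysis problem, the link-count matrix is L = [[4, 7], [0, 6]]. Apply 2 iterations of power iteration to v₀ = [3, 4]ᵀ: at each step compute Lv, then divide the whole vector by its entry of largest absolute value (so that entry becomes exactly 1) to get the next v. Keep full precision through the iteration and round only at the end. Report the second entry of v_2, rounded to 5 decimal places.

0.43902

Lv0 = (40.000000, 24.000000); divide by 40.000000 → v1 = (1.000000, 0.600000)
Lv1 = (8.200000, 3.600000); divide by 8.200000 → v2 = (1.000000, 0.439024)
Requested entry of v2: 144/328 = 0.43902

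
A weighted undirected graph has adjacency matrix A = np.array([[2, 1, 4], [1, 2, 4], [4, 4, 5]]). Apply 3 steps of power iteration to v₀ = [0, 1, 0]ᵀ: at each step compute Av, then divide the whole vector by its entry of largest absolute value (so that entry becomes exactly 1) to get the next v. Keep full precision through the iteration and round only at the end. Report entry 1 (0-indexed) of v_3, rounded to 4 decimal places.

Av0 = (1.00000, 2.00000, 4.00000); divide by 4.00000 → v1 = (0.25000, 0.50000, 1.00000)
Av1 = (5.00000, 5.25000, 8.00000); divide by 8.00000 → v2 = (0.62500, 0.65625, 1.00000)
Av2 = (5.90625, 5.93750, 10.12500); divide by 10.12500 → v3 = (0.58333, 0.58642, 1.00000)
Requested entry of v3: 190/324 = 0.5864

0.5864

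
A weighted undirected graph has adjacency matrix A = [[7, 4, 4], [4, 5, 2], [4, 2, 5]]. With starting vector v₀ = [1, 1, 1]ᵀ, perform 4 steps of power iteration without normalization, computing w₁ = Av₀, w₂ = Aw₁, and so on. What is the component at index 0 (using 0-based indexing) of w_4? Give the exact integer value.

30977

w1 = Av₀ = (15, 11, 11)
w2 = Aw1 = (193, 137, 137)
w3 = Aw2 = (2447, 1731, 1731)
w4 = Aw3 = (30977, 21905, 21905)
The requested component of w4 is 30977.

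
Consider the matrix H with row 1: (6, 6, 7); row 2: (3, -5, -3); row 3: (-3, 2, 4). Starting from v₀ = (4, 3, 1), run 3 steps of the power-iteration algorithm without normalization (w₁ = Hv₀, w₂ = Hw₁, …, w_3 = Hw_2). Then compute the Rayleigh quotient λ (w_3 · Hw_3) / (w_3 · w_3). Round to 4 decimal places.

λ ≈ 4.4902

w1 = Hv₀ = (6·4 + 6·3 + 7·1; 3·4 + (-5)·3 + (-3)·1; (-3)·4 + 2·3 + 4·1) = (49, -6, -2)
w2 = Hw1 = (6·49 + 6·(-6) + 7·(-2); 3·49 + (-5)·(-6) + (-3)·(-2); (-3)·49 + 2·(-6) + 4·(-2)) = (244, 183, -167)
w3 = Hw2 = (1393, 318, -1034)
Hw3 = (3028, 5691, -7679)
w3·Hw3 = 1393·3028 + 318·5691 + (-1034)·(-7679) = 13967828; w3·w3 = 1393·1393 + 318·318 + (-1034)·(-1034) = 3110729
λ ≈ 13967828/3110729 = 4.4902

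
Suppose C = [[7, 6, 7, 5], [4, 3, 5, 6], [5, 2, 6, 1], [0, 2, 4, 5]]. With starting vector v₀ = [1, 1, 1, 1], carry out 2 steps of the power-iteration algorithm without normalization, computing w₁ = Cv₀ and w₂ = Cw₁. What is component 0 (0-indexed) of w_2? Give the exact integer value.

436

w1 = Cv₀ = (7·1 + 6·1 + 7·1 + 5·1; 4·1 + 3·1 + 5·1 + 6·1; 5·1 + 2·1 + 6·1 + 1·1; 0·1 + 2·1 + 4·1 + 5·1) = (25, 18, 14, 11)
w2 = Cw1 = (7·25 + 6·18 + 7·14 + 5·11; 4·25 + 3·18 + 5·14 + 6·11; 5·25 + 2·18 + 6·14 + 1·11; 0·25 + 2·18 + 4·14 + 5·11) = (436, 290, 256, 147)
The requested component of w2 is 436.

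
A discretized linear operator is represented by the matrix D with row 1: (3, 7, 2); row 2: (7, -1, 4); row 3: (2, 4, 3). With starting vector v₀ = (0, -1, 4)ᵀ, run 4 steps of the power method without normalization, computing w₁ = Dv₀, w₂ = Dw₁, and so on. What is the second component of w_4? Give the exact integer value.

6556

w1 = Dv₀ = (3·0 + 7·(-1) + 2·4; 7·0 + (-1)·(-1) + 4·4; 2·0 + 4·(-1) + 3·4) = (1, 17, 8)
w2 = Dw1 = (3·1 + 7·17 + 2·8; 7·1 + (-1)·17 + 4·8; 2·1 + 4·17 + 3·8) = (138, 22, 94)
w3 = Dw2 = (756, 1320, 646)
w4 = Dw3 = (12800, 6556, 8730)
The requested component of w4 is 6556.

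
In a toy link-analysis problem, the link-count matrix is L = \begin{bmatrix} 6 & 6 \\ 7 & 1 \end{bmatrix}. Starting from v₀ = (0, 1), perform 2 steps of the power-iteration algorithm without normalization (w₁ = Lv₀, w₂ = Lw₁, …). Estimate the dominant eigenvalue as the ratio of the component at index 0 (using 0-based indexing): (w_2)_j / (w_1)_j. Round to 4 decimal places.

w1 = Lv₀ = (6, 1)
w2 = Lw1 = (42, 43)
Ratio at component: 42 / 6 = 7.0000

λ ≈ 7.0000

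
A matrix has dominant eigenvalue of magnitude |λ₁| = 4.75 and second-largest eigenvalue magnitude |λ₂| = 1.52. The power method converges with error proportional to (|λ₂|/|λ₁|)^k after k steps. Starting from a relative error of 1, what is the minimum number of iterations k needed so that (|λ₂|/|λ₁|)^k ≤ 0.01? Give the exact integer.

5

|λ₂/λ₁| = 1.52/4.75 = 0.32000
Need k ≥ ln(0.01) / ln(0.32000) = -4.6052 / -1.1394 ≈ 4.042
Smallest integer k satisfying the bound: 5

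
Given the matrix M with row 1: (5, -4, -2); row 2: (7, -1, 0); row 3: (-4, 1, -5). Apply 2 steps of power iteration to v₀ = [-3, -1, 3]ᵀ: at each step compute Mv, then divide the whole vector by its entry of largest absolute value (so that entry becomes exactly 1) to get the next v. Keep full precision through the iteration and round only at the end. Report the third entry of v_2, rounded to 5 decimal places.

-0.68687

Mv0 = (-17.000000, -20.000000, -4.000000); divide by -20.000000 → v1 = (0.850000, 1.000000, 0.200000)
Mv1 = (-0.150000, 4.950000, -3.400000); divide by 4.950000 → v2 = (-0.030303, 1.000000, -0.686869)
Requested entry of v2: 68/-99 = -0.68687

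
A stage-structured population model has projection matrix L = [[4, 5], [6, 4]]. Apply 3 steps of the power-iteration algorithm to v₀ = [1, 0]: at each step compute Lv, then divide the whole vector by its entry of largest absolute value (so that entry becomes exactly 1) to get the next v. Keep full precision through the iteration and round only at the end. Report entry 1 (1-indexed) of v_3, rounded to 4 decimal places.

0.9060

Lv0 = (4.00000, 6.00000); divide by 6.00000 → v1 = (0.66667, 1.00000)
Lv1 = (7.66667, 8.00000); divide by 8.00000 → v2 = (0.95833, 1.00000)
Lv2 = (8.83333, 9.75000); divide by 9.75000 → v3 = (0.90598, 1.00000)
Requested entry of v3: 424/468 = 0.9060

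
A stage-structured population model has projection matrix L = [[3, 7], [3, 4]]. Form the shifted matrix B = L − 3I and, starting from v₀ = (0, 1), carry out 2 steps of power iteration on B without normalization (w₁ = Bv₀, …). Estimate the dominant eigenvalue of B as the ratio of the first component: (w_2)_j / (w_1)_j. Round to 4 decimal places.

μ ≈ 1.0000

B = L − 3I has rows (0, 7); (3, 1)
w1 = Bv₀ = (7, 1)
w2 = Bw1 = (7, 22)
Ratio: 7/7 = 1.0000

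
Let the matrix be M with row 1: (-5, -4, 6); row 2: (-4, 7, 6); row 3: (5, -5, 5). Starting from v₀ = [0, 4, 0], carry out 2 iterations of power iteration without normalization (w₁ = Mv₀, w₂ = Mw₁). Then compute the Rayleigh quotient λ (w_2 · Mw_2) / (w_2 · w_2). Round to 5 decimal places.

λ ≈ 8.22968

w1 = Mv₀ = ((-5)·0 + (-4)·4 + 6·0; (-4)·0 + 7·4 + 6·0; 5·0 + (-5)·4 + 5·0) = (-16, 28, -20)
w2 = Mw1 = ((-5)·(-16) + (-4)·28 + 6·(-20); (-4)·(-16) + 7·28 + 6·(-20); 5·(-16) + (-5)·28 + 5·(-20)) = (-152, 140, -320)
Mw2 = (-1720, -332, -3060)
w2·Mw2 = (-152)·(-1720) + 140·(-332) + (-320)·(-3060) = 1194160; w2·w2 = (-152)·(-152) + 140·140 + (-320)·(-320) = 145104
λ ≈ 1194160/145104 = 8.22968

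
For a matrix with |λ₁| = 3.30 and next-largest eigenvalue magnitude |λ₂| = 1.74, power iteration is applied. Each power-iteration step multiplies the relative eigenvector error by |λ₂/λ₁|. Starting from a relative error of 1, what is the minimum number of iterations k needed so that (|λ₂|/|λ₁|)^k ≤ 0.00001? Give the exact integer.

18

|λ₂/λ₁| = 1.74/3.30 = 0.52727
Need k ≥ ln(0.00001) / ln(0.52727) = -11.5129 / -0.6400 ≈ 17.988
Smallest integer k satisfying the bound: 18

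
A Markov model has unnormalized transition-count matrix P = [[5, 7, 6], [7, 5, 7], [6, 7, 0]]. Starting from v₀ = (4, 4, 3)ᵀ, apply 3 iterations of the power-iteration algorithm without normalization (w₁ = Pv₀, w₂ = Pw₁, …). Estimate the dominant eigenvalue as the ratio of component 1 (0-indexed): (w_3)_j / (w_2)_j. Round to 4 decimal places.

w1 = Pv₀ = (5·4 + 7·4 + 6·3; 7·4 + 5·4 + 7·3; 6·4 + 7·4 + 0·3) = (66, 69, 52)
w2 = Pw1 = (5·66 + 7·69 + 6·52; 7·66 + 5·69 + 7·52; 6·66 + 7·69 + 0·52) = (1125, 1171, 879)
w3 = Pw2 = (19096, 19883, 14947)
Ratio at component: 19883 / 1171 = 16.9795

16.9795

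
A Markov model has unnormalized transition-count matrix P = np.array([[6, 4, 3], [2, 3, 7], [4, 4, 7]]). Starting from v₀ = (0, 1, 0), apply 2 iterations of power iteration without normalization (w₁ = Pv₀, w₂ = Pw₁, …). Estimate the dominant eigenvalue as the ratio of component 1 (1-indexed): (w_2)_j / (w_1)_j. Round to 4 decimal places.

w1 = Pv₀ = (6·0 + 4·1 + 3·0; 2·0 + 3·1 + 7·0; 4·0 + 4·1 + 7·0) = (4, 3, 4)
w2 = Pw1 = (6·4 + 4·3 + 3·4; 2·4 + 3·3 + 7·4; 4·4 + 4·3 + 7·4) = (48, 45, 56)
Ratio at component: 48 / 4 = 12.0000

λ ≈ 12.0000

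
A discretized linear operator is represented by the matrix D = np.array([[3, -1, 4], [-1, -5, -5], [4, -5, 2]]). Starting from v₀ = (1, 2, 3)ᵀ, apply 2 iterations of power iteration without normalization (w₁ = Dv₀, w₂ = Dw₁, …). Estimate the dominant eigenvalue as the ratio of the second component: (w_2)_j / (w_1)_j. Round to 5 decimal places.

w1 = Dv₀ = (3·1 + (-1)·2 + 4·3; (-1)·1 + (-5)·2 + (-5)·3; 4·1 + (-5)·2 + 2·3) = (13, -26, 0)
w2 = Dw1 = (3·13 + (-1)·(-26) + 4·0; (-1)·13 + (-5)·(-26) + (-5)·0; 4·13 + (-5)·(-26) + 2·0) = (65, 117, 182)
Ratio at component: 117 / -26 = -4.50000

λ ≈ -4.50000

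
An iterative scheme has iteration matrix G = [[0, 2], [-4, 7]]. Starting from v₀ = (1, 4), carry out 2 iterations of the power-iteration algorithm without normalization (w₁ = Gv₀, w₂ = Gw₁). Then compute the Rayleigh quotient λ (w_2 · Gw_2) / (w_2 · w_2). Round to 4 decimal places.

λ ≈ 5.5969

w1 = Gv₀ = (8, 24)
w2 = Gw1 = (48, 136)
Gw2 = (272, 760)
w2·Gw2 = 48·272 + 136·760 = 116416; w2·w2 = 48·48 + 136·136 = 20800
λ ≈ 116416/20800 = 5.5969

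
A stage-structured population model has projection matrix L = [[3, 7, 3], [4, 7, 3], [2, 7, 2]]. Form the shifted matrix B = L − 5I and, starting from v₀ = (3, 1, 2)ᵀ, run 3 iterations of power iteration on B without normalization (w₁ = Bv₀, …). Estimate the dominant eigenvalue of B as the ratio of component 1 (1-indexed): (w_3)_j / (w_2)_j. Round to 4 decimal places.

B = L − 5I has rows (-2, 7, 3); (4, 2, 3); (2, 7, -3)
w1 = Bv₀ = (7, 20, 7)
w2 = Bw1 = (147, 89, 133)
w3 = Bw2 = (728, 1165, 518)
Ratio: 728/147 = 4.9524

4.9524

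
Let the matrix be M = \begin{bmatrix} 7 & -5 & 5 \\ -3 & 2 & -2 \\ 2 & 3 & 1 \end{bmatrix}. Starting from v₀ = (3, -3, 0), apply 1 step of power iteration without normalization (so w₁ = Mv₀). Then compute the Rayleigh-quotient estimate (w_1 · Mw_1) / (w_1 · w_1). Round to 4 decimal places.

λ ≈ 8.5882

w1 = Mv₀ = (36, -15, -3)
Mw1 = (312, -132, 24)
w1·Mw1 = 36·312 + (-15)·(-132) + (-3)·24 = 13140; w1·w1 = 36·36 + (-15)·(-15) + (-3)·(-3) = 1530
λ ≈ 13140/1530 = 8.5882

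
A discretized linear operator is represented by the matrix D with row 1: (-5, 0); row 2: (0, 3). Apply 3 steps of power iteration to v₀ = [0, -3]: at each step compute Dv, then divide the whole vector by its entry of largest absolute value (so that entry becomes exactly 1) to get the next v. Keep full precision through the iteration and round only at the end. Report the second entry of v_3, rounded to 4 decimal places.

Dv0 = (0.00000, -9.00000); divide by -9.00000 → v1 = (0.00000, 1.00000)
Dv1 = (0.00000, 3.00000); divide by 3.00000 → v2 = (0.00000, 1.00000)
Dv2 = (0.00000, 3.00000); divide by 3.00000 → v3 = (0.00000, 1.00000)
Requested entry of v3: -81/-81 = 1.0000

1.0000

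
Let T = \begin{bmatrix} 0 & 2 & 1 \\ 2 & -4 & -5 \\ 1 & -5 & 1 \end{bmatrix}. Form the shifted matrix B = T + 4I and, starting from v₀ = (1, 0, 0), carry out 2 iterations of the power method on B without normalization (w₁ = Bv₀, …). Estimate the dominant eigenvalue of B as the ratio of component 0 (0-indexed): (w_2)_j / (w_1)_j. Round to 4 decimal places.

5.2500

B = T + 4I has rows (4, 2, 1); (2, 0, -5); (1, -5, 5)
w1 = Bv₀ = (4, 2, 1)
w2 = Bw1 = (21, 3, -1)
Ratio: 21/4 = 5.2500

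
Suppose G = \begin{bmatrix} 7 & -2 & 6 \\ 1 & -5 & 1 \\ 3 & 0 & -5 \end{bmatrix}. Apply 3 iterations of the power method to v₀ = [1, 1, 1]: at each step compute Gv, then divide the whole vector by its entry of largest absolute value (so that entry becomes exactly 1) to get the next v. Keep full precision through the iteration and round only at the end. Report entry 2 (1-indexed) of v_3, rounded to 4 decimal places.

Gv0 = (11.00000, -3.00000, -2.00000); divide by 11.00000 → v1 = (1.00000, -0.27273, -0.18182)
Gv1 = (6.45455, 2.18182, 3.90909); divide by 6.45455 → v2 = (1.00000, 0.33803, 0.60563)
Gv2 = (9.95775, -0.08451, -0.02817); divide by 9.95775 → v3 = (1.00000, -0.00849, -0.00283)
Requested entry of v3: -6/707 = -0.0085

-0.0085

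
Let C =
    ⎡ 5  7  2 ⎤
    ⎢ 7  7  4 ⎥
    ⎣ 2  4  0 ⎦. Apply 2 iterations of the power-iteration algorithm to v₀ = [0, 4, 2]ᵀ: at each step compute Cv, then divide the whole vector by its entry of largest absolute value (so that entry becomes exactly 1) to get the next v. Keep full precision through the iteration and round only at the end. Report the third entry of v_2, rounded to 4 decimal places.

0.3852

Cv0 = (32.00000, 36.00000, 16.00000); divide by 36.00000 → v1 = (0.88889, 1.00000, 0.44444)
Cv1 = (12.33333, 15.00000, 5.77778); divide by 15.00000 → v2 = (0.82222, 1.00000, 0.38519)
Requested entry of v2: 208/540 = 0.3852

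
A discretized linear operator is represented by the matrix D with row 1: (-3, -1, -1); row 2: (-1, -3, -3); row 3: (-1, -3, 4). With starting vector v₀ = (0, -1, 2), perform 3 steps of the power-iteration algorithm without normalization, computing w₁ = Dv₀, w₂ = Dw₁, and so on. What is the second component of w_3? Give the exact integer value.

w1 = Dv₀ = ((-3)·0 + (-1)·(-1) + (-1)·2; (-1)·0 + (-3)·(-1) + (-3)·2; (-1)·0 + (-3)·(-1) + 4·2) = (-1, -3, 11)
w2 = Dw1 = ((-3)·(-1) + (-1)·(-3) + (-1)·11; (-1)·(-1) + (-3)·(-3) + (-3)·11; (-1)·(-1) + (-3)·(-3) + 4·11) = (-5, -23, 54)
w3 = Dw2 = (-16, -88, 290)
The requested component of w3 is -88.

-88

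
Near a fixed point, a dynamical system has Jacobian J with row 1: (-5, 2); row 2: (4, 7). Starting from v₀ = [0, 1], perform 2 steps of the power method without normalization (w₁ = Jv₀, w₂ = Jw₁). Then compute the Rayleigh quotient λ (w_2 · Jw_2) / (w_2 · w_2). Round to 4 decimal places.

λ ≈ 7.3602

w1 = Jv₀ = (2, 7)
w2 = Jw1 = (4, 57)
Jw2 = (94, 415)
w2·Jw2 = 4·94 + 57·415 = 24031; w2·w2 = 4·4 + 57·57 = 3265
λ ≈ 24031/3265 = 7.3602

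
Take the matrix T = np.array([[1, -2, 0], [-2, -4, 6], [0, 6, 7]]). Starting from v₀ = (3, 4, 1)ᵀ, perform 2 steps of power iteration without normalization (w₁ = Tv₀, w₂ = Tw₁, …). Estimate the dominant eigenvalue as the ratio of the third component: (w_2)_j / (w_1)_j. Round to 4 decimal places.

λ ≈ 3.9032

w1 = Tv₀ = (1·3 + (-2)·4 + 0·1; (-2)·3 + (-4)·4 + 6·1; 0·3 + 6·4 + 7·1) = (-5, -16, 31)
w2 = Tw1 = (1·(-5) + (-2)·(-16) + 0·31; (-2)·(-5) + (-4)·(-16) + 6·31; 0·(-5) + 6·(-16) + 7·31) = (27, 260, 121)
Ratio at component: 121 / 31 = 3.9032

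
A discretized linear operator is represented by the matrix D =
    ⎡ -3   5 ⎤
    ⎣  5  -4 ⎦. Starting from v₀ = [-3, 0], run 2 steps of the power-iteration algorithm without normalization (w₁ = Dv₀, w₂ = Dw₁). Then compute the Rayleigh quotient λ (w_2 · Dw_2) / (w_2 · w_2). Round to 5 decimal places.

-8.51239

w1 = Dv₀ = (9, -15)
w2 = Dw1 = (-102, 105)
Dw2 = (831, -930)
w2·Dw2 = (-102)·831 + 105·(-930) = -182412; w2·w2 = (-102)·(-102) + 105·105 = 21429
λ ≈ -182412/21429 = -8.51239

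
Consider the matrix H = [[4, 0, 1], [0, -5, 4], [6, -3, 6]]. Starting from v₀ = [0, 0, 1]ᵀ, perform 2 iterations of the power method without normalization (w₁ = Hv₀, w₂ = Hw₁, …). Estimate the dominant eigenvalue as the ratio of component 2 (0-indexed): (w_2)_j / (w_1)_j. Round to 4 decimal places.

λ ≈ 5.0000

w1 = Hv₀ = (4·0 + 0·0 + 1·1; 0·0 + (-5)·0 + 4·1; 6·0 + (-3)·0 + 6·1) = (1, 4, 6)
w2 = Hw1 = (4·1 + 0·4 + 1·6; 0·1 + (-5)·4 + 4·6; 6·1 + (-3)·4 + 6·6) = (10, 4, 30)
Ratio at component: 30 / 6 = 5.0000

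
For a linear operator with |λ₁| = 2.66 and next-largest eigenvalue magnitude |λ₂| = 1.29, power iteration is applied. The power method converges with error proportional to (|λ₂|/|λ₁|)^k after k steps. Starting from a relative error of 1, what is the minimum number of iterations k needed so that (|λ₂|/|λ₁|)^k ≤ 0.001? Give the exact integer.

|λ₂/λ₁| = 1.29/2.66 = 0.48496
Need k ≥ ln(0.001) / ln(0.48496) = -6.9078 / -0.7237 ≈ 9.545
Smallest integer k satisfying the bound: 10

10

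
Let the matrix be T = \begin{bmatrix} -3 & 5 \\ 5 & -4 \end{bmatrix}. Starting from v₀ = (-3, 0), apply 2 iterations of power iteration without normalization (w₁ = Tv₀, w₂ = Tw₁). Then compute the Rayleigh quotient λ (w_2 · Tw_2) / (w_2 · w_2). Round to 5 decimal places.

w1 = Tv₀ = (9, -15)
w2 = Tw1 = (-102, 105)
Tw2 = (831, -930)
w2·Tw2 = (-102)·831 + 105·(-930) = -182412; w2·w2 = (-102)·(-102) + 105·105 = 21429
λ ≈ -182412/21429 = -8.51239

λ ≈ -8.51239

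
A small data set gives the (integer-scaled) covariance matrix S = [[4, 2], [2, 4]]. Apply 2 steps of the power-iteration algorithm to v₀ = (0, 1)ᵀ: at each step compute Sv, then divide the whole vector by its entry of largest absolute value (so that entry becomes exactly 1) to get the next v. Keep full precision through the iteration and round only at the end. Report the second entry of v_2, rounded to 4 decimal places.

1.0000

Sv0 = (2.00000, 4.00000); divide by 4.00000 → v1 = (0.50000, 1.00000)
Sv1 = (4.00000, 5.00000); divide by 5.00000 → v2 = (0.80000, 1.00000)
Requested entry of v2: 20/20 = 1.0000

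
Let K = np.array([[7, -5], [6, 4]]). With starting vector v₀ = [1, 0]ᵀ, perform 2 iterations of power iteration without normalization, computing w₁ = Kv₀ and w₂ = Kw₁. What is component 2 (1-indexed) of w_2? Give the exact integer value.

66

w1 = Kv₀ = (7, 6)
w2 = Kw1 = (19, 66)
The requested component of w2 is 66.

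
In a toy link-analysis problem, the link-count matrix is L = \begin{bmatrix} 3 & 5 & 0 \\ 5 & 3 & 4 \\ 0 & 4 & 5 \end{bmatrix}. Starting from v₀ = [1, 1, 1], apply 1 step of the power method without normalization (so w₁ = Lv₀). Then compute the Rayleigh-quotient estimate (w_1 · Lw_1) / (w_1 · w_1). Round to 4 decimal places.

9.8720

w1 = Lv₀ = (8, 12, 9)
Lw1 = (84, 112, 93)
w1·Lw1 = 8·84 + 12·112 + 9·93 = 2853; w1·w1 = 8·8 + 12·12 + 9·9 = 289
λ ≈ 2853/289 = 9.8720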